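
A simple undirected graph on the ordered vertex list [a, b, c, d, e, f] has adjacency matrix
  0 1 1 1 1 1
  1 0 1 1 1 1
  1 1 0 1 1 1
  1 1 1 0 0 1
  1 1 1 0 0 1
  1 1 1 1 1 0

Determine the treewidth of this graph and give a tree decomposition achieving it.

Treewidth 4.
One such decomposition:
Bags: B1 = {a, b, c, d, f}  B2 = {a, b, c, e, f}
Tree: B1–B2

Each bag holds 5 vertices, so the decomposition has width 4, which upper-bounds the treewidth. For the lower bound, the 5 vertices {a, b, c, d, f} are pairwise adjacent, and any tree decomposition puts a clique entirely inside one bag — forcing width ≥ 4. The upper and lower bounds meet at 4, so that is the treewidth.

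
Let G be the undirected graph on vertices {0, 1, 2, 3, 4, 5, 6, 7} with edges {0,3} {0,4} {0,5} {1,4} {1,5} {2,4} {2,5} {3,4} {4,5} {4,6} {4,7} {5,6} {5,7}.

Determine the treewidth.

2

A width-2 tree decomposition is:
Bags: B1 = {1, 4, 5}  B2 = {2, 4, 5}  B3 = {4, 5, 6}  B4 = {0, 4, 5}  B5 = {4, 5, 7}  B6 = {0, 3, 4}
Tree: B1–B2, B2–B3, B3–B4, B3–B5, B4–B6
Every bag has size at most 3, so the width is 3 − 1 = 2 and tw(G) ≤ 2. For the lower bound, the 3 vertices {0, 3, 4} are pairwise adjacent, and any tree decomposition puts a clique entirely inside one bag — forcing width ≥ 2. Therefore the treewidth is 2.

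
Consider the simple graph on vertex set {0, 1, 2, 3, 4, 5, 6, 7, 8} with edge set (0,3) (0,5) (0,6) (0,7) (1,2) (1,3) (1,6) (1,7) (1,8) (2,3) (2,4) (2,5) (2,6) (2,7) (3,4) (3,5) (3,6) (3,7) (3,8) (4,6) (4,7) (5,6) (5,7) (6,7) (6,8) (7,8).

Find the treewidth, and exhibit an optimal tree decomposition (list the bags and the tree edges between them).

Treewidth 4.
One such decomposition:
Bags: B1 = {2, 3, 5, 6, 7}  B2 = {0, 3, 5, 6, 7}  B3 = {2, 3, 4, 6, 7}  B4 = {1, 2, 3, 6, 7}  B5 = {1, 3, 6, 7, 8}
Tree: B1–B2, B1–B3, B1–B4, B4–B5

Each bag holds 5 vertices, so the decomposition has width 4, which upper-bounds the treewidth. Conversely, {0, 3, 5, 6, 7} is a clique of size 5, and the vertices of any clique must share a bag in every tree decomposition; so some bag has ≥ 5 vertices and tw(G) ≥ 4. Therefore the treewidth is 4.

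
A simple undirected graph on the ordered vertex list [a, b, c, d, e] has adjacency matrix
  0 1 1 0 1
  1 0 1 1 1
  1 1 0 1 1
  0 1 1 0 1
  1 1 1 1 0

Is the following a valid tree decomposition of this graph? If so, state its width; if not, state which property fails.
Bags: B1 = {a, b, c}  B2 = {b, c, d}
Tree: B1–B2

No — vertex e appears in no bag.

A tree decomposition must satisfy three properties: every vertex lies in some bag; for every edge, both endpoints lie together in some bag; and for every vertex, the bags containing it form a connected subtree. Here vertex e appears in no bag, so the decomposition is invalid.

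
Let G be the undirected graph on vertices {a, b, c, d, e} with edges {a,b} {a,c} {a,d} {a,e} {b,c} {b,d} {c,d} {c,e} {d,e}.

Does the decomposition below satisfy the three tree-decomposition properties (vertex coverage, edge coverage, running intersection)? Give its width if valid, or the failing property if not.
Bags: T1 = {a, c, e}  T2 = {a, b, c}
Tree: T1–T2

No — vertex d appears in no bag.

A tree decomposition must satisfy three properties: every vertex lies in some bag; for every edge, both endpoints lie together in some bag; and for every vertex, the bags containing it form a connected subtree. Here vertex d appears in no bag, so the decomposition is invalid.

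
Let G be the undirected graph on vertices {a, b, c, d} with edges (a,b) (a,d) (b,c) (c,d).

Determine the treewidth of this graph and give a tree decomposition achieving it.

Treewidth 2.
One optimal decomposition is:
Bags: B1 = {a, c, d}  B2 = {a, b, c}
Tree: B1–B2

Each bag holds 3 vertices, so the decomposition has width 2, which upper-bounds the treewidth. Since a–d–c–b–a is a cycle in G, G is not acyclic. Forests are exactly the graphs of treewidth ≤ 1, so tw(G) ≥ 2. The upper and lower bounds meet at 2, so that is the treewidth.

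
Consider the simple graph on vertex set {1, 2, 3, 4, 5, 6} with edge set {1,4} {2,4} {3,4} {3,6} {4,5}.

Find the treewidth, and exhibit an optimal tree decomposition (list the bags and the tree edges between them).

Treewidth 1.
One such decomposition:
Bags: B1 = {4, 5}  B2 = {2, 4}  B3 = {3, 4}  B4 = {1, 4}  B5 = {3, 6}
Tree: B1–B2, B1–B3, B3–B4, B3–B5

The largest bag has 2 vertices, giving width 1; this decomposition certifies tw(G) ≤ 1. Since G has at least one edge (e.g. 4–5), it is not an edgeless graph, so tw(G) ≥ 1. Combining the bounds, tw(G) = 1.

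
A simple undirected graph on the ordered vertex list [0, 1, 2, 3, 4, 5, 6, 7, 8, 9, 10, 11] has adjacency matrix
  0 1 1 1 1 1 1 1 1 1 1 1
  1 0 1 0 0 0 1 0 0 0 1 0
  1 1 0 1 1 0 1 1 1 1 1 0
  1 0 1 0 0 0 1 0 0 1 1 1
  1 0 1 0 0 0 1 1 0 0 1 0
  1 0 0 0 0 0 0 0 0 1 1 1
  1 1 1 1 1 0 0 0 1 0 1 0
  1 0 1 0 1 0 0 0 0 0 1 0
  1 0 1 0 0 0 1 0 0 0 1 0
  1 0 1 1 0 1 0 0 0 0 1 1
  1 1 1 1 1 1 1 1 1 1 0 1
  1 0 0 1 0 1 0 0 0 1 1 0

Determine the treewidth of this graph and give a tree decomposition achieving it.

The largest bag has 5 vertices, giving width 4; this decomposition certifies tw(G) ≤ 4. On the other hand G contains the 5-clique {0, 2, 3, 9, 10}. A clique must lie in a single bag of any decomposition, so no decomposition can have width below 4. Therefore the treewidth is 4.

Treewidth 4.
One optimal decomposition is:
Bags: B1 = {0, 2, 4, 6, 10}  B2 = {0, 2, 3, 6, 10}  B3 = {0, 2, 4, 7, 10}  B4 = {0, 2, 3, 9, 10}  B5 = {0, 3, 9, 10, 11}  B6 = {0, 5, 9, 10, 11}  B7 = {0, 2, 6, 8, 10}  B8 = {0, 1, 2, 6, 10}
Tree: B1–B2, B1–B3, B2–B4, B4–B5, B5–B6, B2–B7, B2–B8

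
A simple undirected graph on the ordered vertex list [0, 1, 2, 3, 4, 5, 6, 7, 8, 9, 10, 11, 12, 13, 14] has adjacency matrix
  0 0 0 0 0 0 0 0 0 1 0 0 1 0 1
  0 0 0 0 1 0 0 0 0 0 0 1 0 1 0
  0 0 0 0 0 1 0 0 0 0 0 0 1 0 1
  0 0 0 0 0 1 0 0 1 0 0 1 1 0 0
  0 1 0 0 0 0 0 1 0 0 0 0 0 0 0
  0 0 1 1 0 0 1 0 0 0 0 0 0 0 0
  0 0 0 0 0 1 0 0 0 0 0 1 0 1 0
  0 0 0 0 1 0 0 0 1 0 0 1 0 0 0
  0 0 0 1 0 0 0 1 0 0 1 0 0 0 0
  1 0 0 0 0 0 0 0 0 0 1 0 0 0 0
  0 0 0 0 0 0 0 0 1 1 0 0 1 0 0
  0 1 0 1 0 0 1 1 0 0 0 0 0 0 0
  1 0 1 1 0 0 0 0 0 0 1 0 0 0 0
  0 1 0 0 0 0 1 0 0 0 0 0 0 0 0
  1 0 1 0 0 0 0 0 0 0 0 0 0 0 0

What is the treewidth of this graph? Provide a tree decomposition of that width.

Treewidth 3.
One such decomposition:
Bags: B1 = {1, 4, 6, 13}  B2 = {1, 4, 6, 11}  B3 = {4, 6, 7, 11}  B4 = {5, 6, 7, 11}  B5 = {3, 5, 7, 11}  B6 = {3, 5, 7, 8}  B7 = {2, 3, 5, 8}  B8 = {2, 3, 8, 12}  B9 = {2, 8, 10, 12}  B10 = {2, 10, 12, 14}  B11 = {0, 10, 12, 14}  B12 = {0, 9, 10, 14}
Tree: B1–B2, B2–B3, B3–B4, B4–B5, B5–B6, B6–B7, B7–B8, B8–B9, B9–B10, B10–B11, B11–B12

The largest bag has 4 vertices, giving width 3; this decomposition certifies tw(G) ≤ 3. For the lower bound: the 4 vertex sets {1,4,13}, {6}, {11}, {3,5,7,8} are disjoint, each induces a connected subgraph, and every pair is joined by at least one edge of G. Contracting each set to a single vertex therefore yields K_{4} as a minor, and since treewidth is minor-monotone, tw(G) ≥ tw(K_{4}) = 3. Combining the bounds, tw(G) = 3.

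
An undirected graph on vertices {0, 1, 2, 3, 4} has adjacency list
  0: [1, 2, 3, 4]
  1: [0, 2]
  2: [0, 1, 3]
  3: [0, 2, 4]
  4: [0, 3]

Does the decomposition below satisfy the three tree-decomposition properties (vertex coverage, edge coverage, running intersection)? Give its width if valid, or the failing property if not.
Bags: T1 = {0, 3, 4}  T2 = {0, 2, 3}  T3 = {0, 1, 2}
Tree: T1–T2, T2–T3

Yes; width 2.

Checking the three conditions: (i) the bags cover all of {0, 1, 2, 3, 4}; (ii) for each edge, some bag contains both endpoints; (iii) the bags containing any fixed vertex form a subtree. All hold, so the decomposition is valid with width 3 − 1 = 2.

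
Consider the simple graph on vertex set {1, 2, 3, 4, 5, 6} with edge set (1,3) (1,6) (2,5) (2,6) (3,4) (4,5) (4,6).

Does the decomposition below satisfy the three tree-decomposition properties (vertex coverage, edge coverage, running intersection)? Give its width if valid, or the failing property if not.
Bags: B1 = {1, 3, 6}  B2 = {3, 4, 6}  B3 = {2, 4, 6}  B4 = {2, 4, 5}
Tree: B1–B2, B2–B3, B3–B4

Yes; width 2.

Vertex coverage: the bags together contain {1, 2, 3, 4, 5, 6}, the full vertex set. Edge coverage: each edge of G has both endpoints in at least one bag. Running intersection: for every vertex, the bags containing it form a connected subtree. All three properties hold, so this is a valid tree decomposition of width max|bag| − 1 = 2, and hence tw(G) ≤ 2.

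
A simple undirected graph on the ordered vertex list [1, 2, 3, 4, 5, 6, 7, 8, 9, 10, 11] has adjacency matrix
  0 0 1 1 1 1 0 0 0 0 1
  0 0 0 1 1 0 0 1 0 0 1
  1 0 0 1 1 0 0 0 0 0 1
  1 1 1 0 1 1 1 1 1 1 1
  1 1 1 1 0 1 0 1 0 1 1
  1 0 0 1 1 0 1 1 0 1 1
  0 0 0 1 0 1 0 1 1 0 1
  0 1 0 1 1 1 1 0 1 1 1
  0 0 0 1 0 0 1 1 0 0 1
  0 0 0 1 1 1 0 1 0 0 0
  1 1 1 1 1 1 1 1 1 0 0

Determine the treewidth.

A width-4 tree decomposition is:
Bags: B1 = {1, 4, 5, 6, 11}  B2 = {4, 5, 6, 8, 11}  B3 = {4, 6, 7, 8, 11}  B4 = {4, 7, 8, 9, 11}  B5 = {2, 4, 5, 8, 11}  B6 = {1, 3, 4, 5, 11}  B7 = {4, 5, 6, 8, 10}
Tree: B1–B2, B2–B3, B3–B4, B2–B5, B1–B6, B2–B7
Every bag has size at most 5, so the width is 5 − 1 = 4 and tw(G) ≤ 4. On the other hand G contains the 5-clique {4, 5, 6, 8, 10}. A clique must lie in a single bag of any decomposition, so no decomposition can have width below 4. Therefore the treewidth is 4.

4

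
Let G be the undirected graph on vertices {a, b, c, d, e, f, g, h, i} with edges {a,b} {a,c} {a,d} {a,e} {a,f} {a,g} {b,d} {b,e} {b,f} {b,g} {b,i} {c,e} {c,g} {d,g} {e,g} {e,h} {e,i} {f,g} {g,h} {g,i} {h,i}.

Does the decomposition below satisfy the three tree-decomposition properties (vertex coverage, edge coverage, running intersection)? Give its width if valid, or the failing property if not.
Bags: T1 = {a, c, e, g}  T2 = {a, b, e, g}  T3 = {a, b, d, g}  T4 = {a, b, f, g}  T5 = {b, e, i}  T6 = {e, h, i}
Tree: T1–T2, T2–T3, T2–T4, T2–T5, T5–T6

No — edge (g,i) lies in no bag.

A tree decomposition must satisfy three properties: every vertex lies in some bag; for every edge, both endpoints lie together in some bag; and for every vertex, the bags containing it form a connected subtree. Here edge (g,i) lies in no bag, so the decomposition is invalid.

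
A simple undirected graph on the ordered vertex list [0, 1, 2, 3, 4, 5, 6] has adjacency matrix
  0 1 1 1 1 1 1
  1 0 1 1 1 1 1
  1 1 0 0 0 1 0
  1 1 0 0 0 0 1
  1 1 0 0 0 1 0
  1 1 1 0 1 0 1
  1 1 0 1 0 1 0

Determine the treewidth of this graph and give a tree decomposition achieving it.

Every bag has size at most 4, so the width is 4 − 1 = 3 and tw(G) ≤ 3. On the other hand G contains the 4-clique {0, 1, 3, 6}. A clique must lie in a single bag of any decomposition, so no decomposition can have width below 3. The upper and lower bounds meet at 3, so that is the treewidth.

Treewidth 3.
Bags: B1 = {0, 1, 2, 5}  B2 = {0, 1, 5, 6}  B3 = {0, 1, 4, 5}  B4 = {0, 1, 3, 6}
Tree: B1–B2, B1–B3, B2–B4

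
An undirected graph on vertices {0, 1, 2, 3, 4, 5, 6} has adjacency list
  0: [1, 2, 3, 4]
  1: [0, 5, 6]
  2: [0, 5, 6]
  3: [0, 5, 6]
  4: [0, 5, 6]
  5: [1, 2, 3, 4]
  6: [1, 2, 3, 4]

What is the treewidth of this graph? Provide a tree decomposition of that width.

Treewidth 3.
One optimal decomposition is:
Bags: B1 = {0, 1, 5, 6}  B2 = {0, 3, 5, 6}  B3 = {0, 2, 5, 6}  B4 = {0, 4, 5, 6}
Tree: B1–B2, B2–B3, B3–B4

Each bag holds 4 vertices, so the decomposition has width 3, which upper-bounds the treewidth. For the lower bound: the 4 vertex sets {1,5}, {3,6}, {0}, {2} are disjoint, each induces a connected subgraph, and every pair is joined by at least one edge of G. Contracting each set to a single vertex therefore yields K_{4} as a minor, and since treewidth is minor-monotone, tw(G) ≥ tw(K_{4}) = 3. The upper and lower bounds meet at 3, so that is the treewidth.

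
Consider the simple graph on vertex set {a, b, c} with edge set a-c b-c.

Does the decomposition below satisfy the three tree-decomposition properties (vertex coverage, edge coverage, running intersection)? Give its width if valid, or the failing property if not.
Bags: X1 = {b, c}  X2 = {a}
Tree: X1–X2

No — edge (c,a) lies in no bag.

A tree decomposition must satisfy three properties: every vertex lies in some bag; for every edge, both endpoints lie together in some bag; and for every vertex, the bags containing it form a connected subtree. Here edge (c,a) lies in no bag, so the decomposition is invalid.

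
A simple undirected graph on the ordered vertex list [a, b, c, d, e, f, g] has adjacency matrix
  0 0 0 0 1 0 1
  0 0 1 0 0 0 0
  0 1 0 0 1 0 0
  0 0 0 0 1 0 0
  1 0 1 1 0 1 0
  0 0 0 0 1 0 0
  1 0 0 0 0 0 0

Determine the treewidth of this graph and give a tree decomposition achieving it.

Treewidth 1.
One such decomposition:
Bags: B1 = {d, e}  B2 = {a, e}  B3 = {a, g}  B4 = {c, e}  B5 = {b, c}  B6 = {e, f}
Tree: B1–B2, B2–B3, B2–B4, B4–B5, B1–B6

Every bag has size at most 2, so the width is 2 − 1 = 1 and tw(G) ≤ 1. G has an edge, so its treewidth is at least 1. Hence tw(G) = 1 exactly.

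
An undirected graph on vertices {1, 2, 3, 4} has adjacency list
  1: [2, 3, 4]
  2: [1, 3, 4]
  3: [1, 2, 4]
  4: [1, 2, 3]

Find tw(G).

A width-3 tree decomposition is:
Bags: B1 = {1, 2, 3, 4}
Tree: (single bag)
A single bag containing all 4 vertices is trivially a valid decomposition of width 3. Conversely, {1, 2, 3, 4} is a clique of size 4, and the vertices of any clique must share a bag in every tree decomposition; so some bag has ≥ 4 vertices and tw(G) ≥ 3. Hence tw(G) = 3 exactly.

3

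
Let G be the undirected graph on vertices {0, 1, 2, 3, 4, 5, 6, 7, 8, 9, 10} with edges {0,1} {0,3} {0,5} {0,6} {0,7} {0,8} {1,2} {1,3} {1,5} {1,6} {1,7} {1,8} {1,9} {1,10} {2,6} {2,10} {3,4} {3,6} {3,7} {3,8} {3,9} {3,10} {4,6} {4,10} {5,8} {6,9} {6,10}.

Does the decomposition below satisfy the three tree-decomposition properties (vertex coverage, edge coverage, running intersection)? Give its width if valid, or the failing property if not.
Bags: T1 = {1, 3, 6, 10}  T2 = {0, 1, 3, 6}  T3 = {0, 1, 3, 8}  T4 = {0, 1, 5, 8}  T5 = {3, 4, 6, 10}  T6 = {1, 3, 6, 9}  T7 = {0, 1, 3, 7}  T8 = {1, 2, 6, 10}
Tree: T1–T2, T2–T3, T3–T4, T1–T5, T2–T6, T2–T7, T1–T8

Yes; width 3.

Vertex coverage: the bags together contain {0, 1, 2, 3, 4, 5, 6, 7, 8, 9, 10}, the full vertex set. Edge coverage: each edge of G has both endpoints in at least one bag. Running intersection: for every vertex, the bags containing it form a connected subtree. All three properties hold, so this is a valid tree decomposition of width max|bag| − 1 = 3, and hence tw(G) ≤ 3.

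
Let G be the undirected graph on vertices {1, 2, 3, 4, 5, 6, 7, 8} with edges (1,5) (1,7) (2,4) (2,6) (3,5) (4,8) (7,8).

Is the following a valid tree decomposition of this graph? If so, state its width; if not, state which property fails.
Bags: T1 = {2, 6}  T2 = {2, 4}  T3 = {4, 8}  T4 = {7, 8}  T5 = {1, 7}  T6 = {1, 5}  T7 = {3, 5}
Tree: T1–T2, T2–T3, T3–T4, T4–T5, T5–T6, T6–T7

Every vertex of G appears in some bag (union = {1, 2, 3, 4, 5, 6, 7, 8}); every edge is covered by a bag; and for each vertex v the set of bags containing v is connected in the bag tree. The decomposition is therefore valid. The largest bag has 2 vertices, so the width is 1.

Yes; width 1.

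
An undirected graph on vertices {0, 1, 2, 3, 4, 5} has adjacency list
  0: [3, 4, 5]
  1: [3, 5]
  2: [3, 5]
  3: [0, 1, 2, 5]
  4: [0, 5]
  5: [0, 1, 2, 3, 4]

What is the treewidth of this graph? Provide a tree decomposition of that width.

Each bag holds 3 vertices, so the decomposition has width 2, which upper-bounds the treewidth. On the other hand G contains the 3-clique {0, 3, 5}. A clique must lie in a single bag of any decomposition, so no decomposition can have width below 2. The upper and lower bounds meet at 2, so that is the treewidth.

Treewidth 2.
One optimal decomposition is:
Bags: B1 = {0, 3, 5}  B2 = {0, 4, 5}  B3 = {2, 3, 5}  B4 = {1, 3, 5}
Tree: B1–B2, B1–B3, B1–B4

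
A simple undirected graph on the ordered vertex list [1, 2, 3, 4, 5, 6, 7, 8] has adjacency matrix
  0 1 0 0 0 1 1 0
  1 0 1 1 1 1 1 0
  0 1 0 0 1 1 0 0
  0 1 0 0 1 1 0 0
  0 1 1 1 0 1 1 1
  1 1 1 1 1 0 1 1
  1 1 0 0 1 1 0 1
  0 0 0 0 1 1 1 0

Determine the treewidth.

A width-3 tree decomposition is:
Bags: B1 = {2, 3, 5, 6}  B2 = {2, 5, 6, 7}  B3 = {2, 4, 5, 6}  B4 = {5, 6, 7, 8}  B5 = {1, 2, 6, 7}
Tree: B1–B2, B2–B3, B2–B4, B2–B5
The largest bag has 4 vertices, giving width 3; this decomposition certifies tw(G) ≤ 3. On the other hand G contains the 4-clique {5, 6, 7, 8}. A clique must lie in a single bag of any decomposition, so no decomposition can have width below 3. Combining the bounds, tw(G) = 3.

3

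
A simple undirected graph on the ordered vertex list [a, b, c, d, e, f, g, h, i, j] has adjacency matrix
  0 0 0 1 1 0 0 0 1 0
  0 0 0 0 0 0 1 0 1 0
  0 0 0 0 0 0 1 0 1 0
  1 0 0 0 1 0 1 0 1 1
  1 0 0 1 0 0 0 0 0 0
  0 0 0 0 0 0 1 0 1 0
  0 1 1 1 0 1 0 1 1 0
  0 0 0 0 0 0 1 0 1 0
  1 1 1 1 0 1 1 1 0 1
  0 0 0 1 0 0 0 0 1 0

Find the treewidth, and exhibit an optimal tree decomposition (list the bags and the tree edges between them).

Treewidth 2.
One optimal decomposition is:
Bags: B1 = {d, g, i}  B2 = {c, g, i}  B3 = {g, h, i}  B4 = {a, d, i}  B5 = {d, i, j}  B6 = {a, d, e}  B7 = {b, g, i}  B8 = {f, g, i}
Tree: B1–B2, B1–B3, B1–B4, B1–B5, B4–B6, B1–B7, B3–B8

Every bag has size at most 3, so the width is 3 − 1 = 2 and tw(G) ≤ 2. On the other hand G contains the 3-clique {a, d, e}. A clique must lie in a single bag of any decomposition, so no decomposition can have width below 2. Combining the bounds, tw(G) = 2.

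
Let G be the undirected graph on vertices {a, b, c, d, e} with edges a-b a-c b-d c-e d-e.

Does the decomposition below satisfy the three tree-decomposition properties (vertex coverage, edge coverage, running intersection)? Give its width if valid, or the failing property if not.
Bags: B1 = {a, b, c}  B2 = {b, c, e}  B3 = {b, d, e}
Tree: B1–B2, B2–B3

Yes; width 2.

Every vertex of G appears in some bag (union = {a, b, c, d, e}); every edge is covered by a bag; and for each vertex v the set of bags containing v is connected in the bag tree. The decomposition is therefore valid. The largest bag has 3 vertices, so the width is 2.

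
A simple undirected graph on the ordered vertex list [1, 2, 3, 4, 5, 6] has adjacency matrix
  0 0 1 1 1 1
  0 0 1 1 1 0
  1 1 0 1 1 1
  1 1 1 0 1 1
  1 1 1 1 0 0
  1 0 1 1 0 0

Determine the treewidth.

A width-3 tree decomposition is:
Bags: B1 = {1, 3, 4, 6}  B2 = {1, 3, 4, 5}  B3 = {2, 3, 4, 5}
Tree: B1–B2, B2–B3
Each bag holds 4 vertices, so the decomposition has width 3, which upper-bounds the treewidth. On the other hand G contains the 4-clique {1, 3, 4, 5}. A clique must lie in a single bag of any decomposition, so no decomposition can have width below 3. Hence tw(G) = 3 exactly.

3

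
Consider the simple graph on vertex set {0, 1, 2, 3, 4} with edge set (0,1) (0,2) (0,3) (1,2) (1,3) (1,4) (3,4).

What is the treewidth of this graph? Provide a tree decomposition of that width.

Each bag holds 3 vertices, so the decomposition has width 2, which upper-bounds the treewidth. For the lower bound, the 3 vertices {0, 1, 2} are pairwise adjacent, and any tree decomposition puts a clique entirely inside one bag — forcing width ≥ 2. Therefore the treewidth is 2.

Treewidth 2.
One such decomposition:
Bags: B1 = {0, 1, 3}  B2 = {0, 1, 2}  B3 = {1, 3, 4}
Tree: B1–B2, B1–B3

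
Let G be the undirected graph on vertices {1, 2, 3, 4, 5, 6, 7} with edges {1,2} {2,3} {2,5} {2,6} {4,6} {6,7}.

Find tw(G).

1

A width-1 tree decomposition is:
Bags: B1 = {2, 6}  B2 = {1, 2}  B3 = {4, 6}  B4 = {2, 3}  B5 = {6, 7}  B6 = {2, 5}
Tree: B1–B2, B1–B3, B1–B4, B1–B5, B4–B6
The largest bag has 2 vertices, giving width 1; this decomposition certifies tw(G) ≤ 1. G has an edge, so its treewidth is at least 1. Combining the bounds, tw(G) = 1.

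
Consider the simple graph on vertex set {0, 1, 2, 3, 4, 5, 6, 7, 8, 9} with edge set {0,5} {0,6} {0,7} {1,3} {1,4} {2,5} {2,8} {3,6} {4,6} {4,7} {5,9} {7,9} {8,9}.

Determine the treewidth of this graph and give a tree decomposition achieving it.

Each bag holds 3 vertices, so the decomposition has width 2, which upper-bounds the treewidth. For the lower bound, G contains the cycle 3–1–4–6–3, so G is not a forest; only forests have treewidth ≤ 1, hence tw(G) ≥ 2. The upper and lower bounds meet at 2, so that is the treewidth.

Treewidth 2.
Bags: B1 = {1, 3, 6}  B2 = {1, 4, 6}  B3 = {0, 4, 6}  B4 = {0, 4, 7}  B5 = {0, 5, 7}  B6 = {5, 7, 9}  B7 = {2, 5, 9}  B8 = {2, 8, 9}
Tree: B1–B2, B2–B3, B3–B4, B4–B5, B5–B6, B6–B7, B7–B8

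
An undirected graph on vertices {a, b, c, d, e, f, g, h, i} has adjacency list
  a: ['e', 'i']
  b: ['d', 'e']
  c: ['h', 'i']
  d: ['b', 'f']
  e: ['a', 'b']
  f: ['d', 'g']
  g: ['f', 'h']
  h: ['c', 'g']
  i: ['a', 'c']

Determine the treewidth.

2

A width-2 tree decomposition is:
Bags: B1 = {a, b, e}  B2 = {a, b, i}  B3 = {b, c, i}  B4 = {b, c, h}  B5 = {b, g, h}  B6 = {b, f, g}  B7 = {b, d, f}
Tree: B1–B2, B2–B3, B3–B4, B4–B5, B5–B6, B6–B7
Every bag has size at most 3, so the width is 3 − 1 = 2 and tw(G) ≤ 2. For the lower bound, G contains the cycle b–e–a–i–c–h–g–f–d–b, so G is not a forest; only forests have treewidth ≤ 1, hence tw(G) ≥ 2. The upper and lower bounds meet at 2, so that is the treewidth.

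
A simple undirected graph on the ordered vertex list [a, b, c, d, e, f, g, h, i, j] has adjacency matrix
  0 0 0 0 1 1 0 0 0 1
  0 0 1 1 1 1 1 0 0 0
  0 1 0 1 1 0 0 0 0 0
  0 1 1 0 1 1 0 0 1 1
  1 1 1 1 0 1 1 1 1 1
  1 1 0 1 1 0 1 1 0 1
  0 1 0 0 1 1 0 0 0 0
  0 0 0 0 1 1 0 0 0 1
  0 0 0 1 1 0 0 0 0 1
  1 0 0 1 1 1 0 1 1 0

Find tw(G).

A width-3 tree decomposition is:
Bags: B1 = {d, e, f, j}  B2 = {b, d, e, f}  B3 = {a, e, f, j}  B4 = {e, f, h, j}  B5 = {b, c, d, e}  B6 = {d, e, i, j}  B7 = {b, e, f, g}
Tree: B1–B2, B1–B3, B3–B4, B2–B5, B1–B6, B2–B7
The largest bag has 4 vertices, giving width 3; this decomposition certifies tw(G) ≤ 3. For the lower bound, the 4 vertices {b, c, d, e} are pairwise adjacent, and any tree decomposition puts a clique entirely inside one bag — forcing width ≥ 3. The upper and lower bounds meet at 3, so that is the treewidth.

3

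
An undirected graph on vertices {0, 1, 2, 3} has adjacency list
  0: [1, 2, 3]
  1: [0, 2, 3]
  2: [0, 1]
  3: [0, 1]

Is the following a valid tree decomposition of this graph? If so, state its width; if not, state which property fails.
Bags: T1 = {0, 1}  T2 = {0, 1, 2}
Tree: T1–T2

No — vertex 3 appears in no bag.

A tree decomposition must satisfy three properties: every vertex lies in some bag; for every edge, both endpoints lie together in some bag; and for every vertex, the bags containing it form a connected subtree. Here vertex 3 appears in no bag, so the decomposition is invalid.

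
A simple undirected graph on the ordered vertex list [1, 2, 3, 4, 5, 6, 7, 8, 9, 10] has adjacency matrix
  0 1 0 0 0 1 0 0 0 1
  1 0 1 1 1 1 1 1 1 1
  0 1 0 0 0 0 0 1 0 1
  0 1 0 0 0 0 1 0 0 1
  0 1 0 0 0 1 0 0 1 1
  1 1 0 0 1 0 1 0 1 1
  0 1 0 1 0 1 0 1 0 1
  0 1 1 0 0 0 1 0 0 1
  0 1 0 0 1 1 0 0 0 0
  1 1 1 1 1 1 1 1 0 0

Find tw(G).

3

A width-3 tree decomposition is:
Bags: B1 = {2, 6, 7, 10}  B2 = {2, 7, 8, 10}  B3 = {2, 5, 6, 10}  B4 = {2, 4, 7, 10}  B5 = {1, 2, 6, 10}  B6 = {2, 3, 8, 10}  B7 = {2, 5, 6, 9}
Tree: B1–B2, B1–B3, B2–B4, B3–B5, B2–B6, B3–B7
The largest bag has 4 vertices, giving width 3; this decomposition certifies tw(G) ≤ 3. Conversely, {2, 5, 6, 9} is a clique of size 4, and the vertices of any clique must share a bag in every tree decomposition; so some bag has ≥ 4 vertices and tw(G) ≥ 3. Therefore the treewidth is 3.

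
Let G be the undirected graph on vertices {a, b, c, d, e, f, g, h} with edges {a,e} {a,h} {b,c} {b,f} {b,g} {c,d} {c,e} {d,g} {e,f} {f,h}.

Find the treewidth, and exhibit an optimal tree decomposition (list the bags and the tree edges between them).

Every bag has size at most 3, so the width is 3 − 1 = 2 and tw(G) ≤ 2. For the lower bound, G contains the cycle a–h–f–e–a, so G is not a forest; only forests have treewidth ≤ 1, hence tw(G) ≥ 2. Combining the bounds, tw(G) = 2.

Treewidth 2.
Bags: B1 = {a, e, h}  B2 = {e, f, h}  B3 = {c, e, f}  B4 = {b, c, f}  B5 = {b, c, d}  B6 = {b, d, g}
Tree: B1–B2, B2–B3, B3–B4, B4–B5, B5–B6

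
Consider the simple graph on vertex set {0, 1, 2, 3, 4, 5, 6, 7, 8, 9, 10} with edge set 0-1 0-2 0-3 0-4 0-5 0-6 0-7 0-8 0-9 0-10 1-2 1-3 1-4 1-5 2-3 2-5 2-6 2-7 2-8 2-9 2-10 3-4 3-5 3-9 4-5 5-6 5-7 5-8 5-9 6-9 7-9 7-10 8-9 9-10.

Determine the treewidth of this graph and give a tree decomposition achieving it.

Treewidth 4.
One optimal decomposition is:
Bags: B1 = {0, 1, 2, 3, 5}  B2 = {0, 2, 3, 5, 9}  B3 = {0, 2, 5, 7, 9}  B4 = {0, 2, 5, 6, 9}  B5 = {0, 2, 5, 8, 9}  B6 = {0, 2, 7, 9, 10}  B7 = {0, 1, 3, 4, 5}
Tree: B1–B2, B2–B3, B2–B4, B3–B5, B3–B6, B1–B7

The largest bag has 5 vertices, giving width 4; this decomposition certifies tw(G) ≤ 4. On the other hand G contains the 5-clique {0, 2, 7, 9, 10}. A clique must lie in a single bag of any decomposition, so no decomposition can have width below 4. Combining the bounds, tw(G) = 4.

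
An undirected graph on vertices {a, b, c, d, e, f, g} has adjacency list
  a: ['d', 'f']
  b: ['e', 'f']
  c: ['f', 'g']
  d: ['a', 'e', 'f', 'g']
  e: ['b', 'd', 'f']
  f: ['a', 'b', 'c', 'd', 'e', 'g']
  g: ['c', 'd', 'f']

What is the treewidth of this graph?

A width-2 tree decomposition is:
Bags: B1 = {d, f, g}  B2 = {d, e, f}  B3 = {a, d, f}  B4 = {b, e, f}  B5 = {c, f, g}
Tree: B1–B2, B1–B3, B2–B4, B1–B5
Each bag holds 3 vertices, so the decomposition has width 2, which upper-bounds the treewidth. Conversely, {d, f, g} is a clique of size 3, and the vertices of any clique must share a bag in every tree decomposition; so some bag has ≥ 3 vertices and tw(G) ≥ 2. Hence tw(G) = 2 exactly.

2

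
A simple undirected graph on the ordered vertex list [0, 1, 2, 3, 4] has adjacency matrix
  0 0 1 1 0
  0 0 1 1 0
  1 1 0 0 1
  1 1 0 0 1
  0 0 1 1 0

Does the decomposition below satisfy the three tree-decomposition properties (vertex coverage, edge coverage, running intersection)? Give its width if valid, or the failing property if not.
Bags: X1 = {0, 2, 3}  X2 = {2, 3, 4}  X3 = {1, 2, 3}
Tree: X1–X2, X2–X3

Yes; width 2.

Vertex coverage: the bags together contain {0, 1, 2, 3, 4}, the full vertex set. Edge coverage: each edge of G has both endpoints in at least one bag. Running intersection: for every vertex, the bags containing it form a connected subtree. All three properties hold, so this is a valid tree decomposition of width max|bag| − 1 = 2, and hence tw(G) ≤ 2.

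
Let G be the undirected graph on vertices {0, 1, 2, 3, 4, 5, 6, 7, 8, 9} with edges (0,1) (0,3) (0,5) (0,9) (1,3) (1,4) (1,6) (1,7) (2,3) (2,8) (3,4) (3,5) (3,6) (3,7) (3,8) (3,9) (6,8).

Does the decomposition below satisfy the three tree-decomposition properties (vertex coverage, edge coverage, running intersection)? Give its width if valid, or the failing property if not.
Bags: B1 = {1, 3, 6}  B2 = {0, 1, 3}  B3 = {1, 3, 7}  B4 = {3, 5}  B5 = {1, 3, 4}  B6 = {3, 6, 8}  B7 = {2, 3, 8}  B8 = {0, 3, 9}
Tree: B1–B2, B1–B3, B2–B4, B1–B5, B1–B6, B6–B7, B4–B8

No — edge (0,5) lies in no bag.

A tree decomposition must satisfy three properties: every vertex lies in some bag; for every edge, both endpoints lie together in some bag; and for every vertex, the bags containing it form a connected subtree. Here edge (0,5) lies in no bag, so the decomposition is invalid.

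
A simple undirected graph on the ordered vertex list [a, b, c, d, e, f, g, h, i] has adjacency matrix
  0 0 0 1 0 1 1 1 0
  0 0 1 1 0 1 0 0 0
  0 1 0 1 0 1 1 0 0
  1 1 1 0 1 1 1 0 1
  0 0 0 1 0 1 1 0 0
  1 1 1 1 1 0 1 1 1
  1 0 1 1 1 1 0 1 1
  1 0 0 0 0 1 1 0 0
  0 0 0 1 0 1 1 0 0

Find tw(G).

A width-3 tree decomposition is:
Bags: B1 = {a, d, f, g}  B2 = {c, d, f, g}  B3 = {d, f, g, i}  B4 = {b, c, d, f}  B5 = {d, e, f, g}  B6 = {a, f, g, h}
Tree: B1–B2, B1–B3, B2–B4, B2–B5, B1–B6
Each bag holds 4 vertices, so the decomposition has width 3, which upper-bounds the treewidth. Conversely, {d, e, f, g} is a clique of size 4, and the vertices of any clique must share a bag in every tree decomposition; so some bag has ≥ 4 vertices and tw(G) ≥ 3. Combining the bounds, tw(G) = 3.

3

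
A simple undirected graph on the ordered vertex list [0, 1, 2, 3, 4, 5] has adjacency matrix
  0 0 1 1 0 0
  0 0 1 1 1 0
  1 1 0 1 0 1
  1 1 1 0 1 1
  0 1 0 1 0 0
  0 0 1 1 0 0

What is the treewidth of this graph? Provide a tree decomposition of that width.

Treewidth 2.
Bags: B1 = {2, 3, 5}  B2 = {1, 2, 3}  B3 = {0, 2, 3}  B4 = {1, 3, 4}
Tree: B1–B2, B2–B3, B2–B4

Each bag holds 3 vertices, so the decomposition has width 2, which upper-bounds the treewidth. On the other hand G contains the 3-clique {0, 2, 3}. A clique must lie in a single bag of any decomposition, so no decomposition can have width below 2. Hence tw(G) = 2 exactly.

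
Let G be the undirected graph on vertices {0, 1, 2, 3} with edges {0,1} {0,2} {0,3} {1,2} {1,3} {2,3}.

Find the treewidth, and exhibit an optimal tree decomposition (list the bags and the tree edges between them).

With just one bag of size 4, the width is 4 − 1 = 3, so tw(G) ≤ 3. On the other hand G contains the 4-clique {0, 1, 2, 3}. A clique must lie in a single bag of any decomposition, so no decomposition can have width below 3. Combining the bounds, tw(G) = 3.

Treewidth 3.
One such decomposition:
Bags: B1 = {0, 1, 2, 3}
Tree: (single bag)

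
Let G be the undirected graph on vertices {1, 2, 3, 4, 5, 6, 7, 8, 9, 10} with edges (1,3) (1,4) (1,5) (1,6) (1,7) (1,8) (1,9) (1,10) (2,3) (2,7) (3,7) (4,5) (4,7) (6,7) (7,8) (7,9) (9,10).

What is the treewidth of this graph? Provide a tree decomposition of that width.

Treewidth 2.
Bags: B1 = {1, 7, 9}  B2 = {1, 6, 7}  B3 = {1, 7, 8}  B4 = {1, 4, 7}  B5 = {1, 9, 10}  B6 = {1, 3, 7}  B7 = {1, 4, 5}  B8 = {2, 3, 7}
Tree: B1–B2, B1–B3, B2–B4, B1–B5, B1–B6, B4–B7, B6–B8

Every bag has size at most 3, so the width is 3 − 1 = 2 and tw(G) ≤ 2. Conversely, {1, 9, 10} is a clique of size 3, and the vertices of any clique must share a bag in every tree decomposition; so some bag has ≥ 3 vertices and tw(G) ≥ 2. Therefore the treewidth is 2.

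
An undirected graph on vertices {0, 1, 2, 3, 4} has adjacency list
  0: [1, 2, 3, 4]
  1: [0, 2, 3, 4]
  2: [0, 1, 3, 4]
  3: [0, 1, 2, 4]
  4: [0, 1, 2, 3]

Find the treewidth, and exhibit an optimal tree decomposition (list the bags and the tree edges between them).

Treewidth 4.
One optimal decomposition is:
Bags: B1 = {0, 1, 2, 3, 4}
Tree: (single bag)

A single bag containing all 5 vertices is trivially a valid decomposition of width 4. For the lower bound, the 5 vertices {0, 1, 2, 3, 4} are pairwise adjacent, and any tree decomposition puts a clique entirely inside one bag — forcing width ≥ 4. Therefore the treewidth is 4.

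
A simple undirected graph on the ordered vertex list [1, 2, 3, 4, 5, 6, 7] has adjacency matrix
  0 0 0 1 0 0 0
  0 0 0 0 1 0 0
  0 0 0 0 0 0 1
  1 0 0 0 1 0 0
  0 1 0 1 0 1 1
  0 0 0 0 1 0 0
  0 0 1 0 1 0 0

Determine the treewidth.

1

A width-1 tree decomposition is:
Bags: B1 = {5, 7}  B2 = {3, 7}  B3 = {2, 5}  B4 = {5, 6}  B5 = {4, 5}  B6 = {1, 4}
Tree: B1–B2, B1–B3, B1–B4, B4–B5, B5–B6
The largest bag has 2 vertices, giving width 1; this decomposition certifies tw(G) ≤ 1. Since G has at least one edge (e.g. 7–5), it is not an edgeless graph, so tw(G) ≥ 1. Hence tw(G) = 1 exactly.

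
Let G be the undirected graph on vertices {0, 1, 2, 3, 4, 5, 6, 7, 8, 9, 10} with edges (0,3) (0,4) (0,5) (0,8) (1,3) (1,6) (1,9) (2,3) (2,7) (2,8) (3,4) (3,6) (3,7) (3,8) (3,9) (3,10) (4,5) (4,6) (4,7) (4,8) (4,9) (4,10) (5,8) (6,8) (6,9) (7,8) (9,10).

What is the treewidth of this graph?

A width-3 tree decomposition is:
Bags: B1 = {0, 3, 4, 8}  B2 = {3, 4, 7, 8}  B3 = {3, 4, 6, 8}  B4 = {3, 4, 6, 9}  B5 = {2, 3, 7, 8}  B6 = {3, 4, 9, 10}  B7 = {1, 3, 6, 9}  B8 = {0, 4, 5, 8}
Tree: B1–B2, B2–B3, B3–B4, B2–B5, B4–B6, B4–B7, B1–B8
Each bag holds 4 vertices, so the decomposition has width 3, which upper-bounds the treewidth. For the lower bound, the 4 vertices {1, 3, 6, 9} are pairwise adjacent, and any tree decomposition puts a clique entirely inside one bag — forcing width ≥ 3. Hence tw(G) = 3 exactly.

3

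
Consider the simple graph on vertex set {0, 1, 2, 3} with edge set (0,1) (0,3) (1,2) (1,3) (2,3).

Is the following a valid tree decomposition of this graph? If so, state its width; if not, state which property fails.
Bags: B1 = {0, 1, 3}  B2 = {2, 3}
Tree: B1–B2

A tree decomposition must satisfy three properties: every vertex lies in some bag; for every edge, both endpoints lie together in some bag; and for every vertex, the bags containing it form a connected subtree. Here edge (1,2) lies in no bag, so the decomposition is invalid.

No — edge (1,2) lies in no bag.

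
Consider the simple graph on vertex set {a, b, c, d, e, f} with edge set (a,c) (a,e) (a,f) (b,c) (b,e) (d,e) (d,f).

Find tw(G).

2

A width-2 tree decomposition is:
Bags: B1 = {b, c, e}  B2 = {a, c, e}  B3 = {a, d, e}  B4 = {a, d, f}
Tree: B1–B2, B2–B3, B3–B4
Each bag holds 3 vertices, so the decomposition has width 2, which upper-bounds the treewidth. The edges b–c–a–e–b form a cycle, so G is not a tree and its treewidth is at least 2. Therefore the treewidth is 2.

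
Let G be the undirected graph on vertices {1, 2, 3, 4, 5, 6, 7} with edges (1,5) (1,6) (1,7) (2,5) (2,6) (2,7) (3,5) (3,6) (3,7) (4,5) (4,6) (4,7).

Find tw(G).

3

A width-3 tree decomposition is:
Bags: B1 = {1, 5, 6, 7}  B2 = {4, 5, 6, 7}  B3 = {3, 5, 6, 7}  B4 = {2, 5, 6, 7}
Tree: B1–B2, B2–B3, B3–B4
Each bag holds 4 vertices, so the decomposition has width 3, which upper-bounds the treewidth. For the lower bound: the 4 vertex sets {1,6}, {4,7}, {5}, {3} are disjoint, each induces a connected subgraph, and every pair is joined by at least one edge of G. Contracting each set to a single vertex therefore yields K_{4} as a minor, and since treewidth is minor-monotone, tw(G) ≥ tw(K_{4}) = 3. Combining the bounds, tw(G) = 3.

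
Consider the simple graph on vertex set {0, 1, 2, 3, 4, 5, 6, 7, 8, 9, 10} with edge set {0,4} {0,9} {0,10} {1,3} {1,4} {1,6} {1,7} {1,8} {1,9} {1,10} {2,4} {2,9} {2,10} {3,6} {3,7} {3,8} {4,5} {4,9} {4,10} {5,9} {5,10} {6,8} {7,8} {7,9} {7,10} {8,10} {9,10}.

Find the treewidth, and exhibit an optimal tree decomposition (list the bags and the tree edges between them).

Each bag holds 4 vertices, so the decomposition has width 3, which upper-bounds the treewidth. For the lower bound, the 4 vertices {1, 7, 8, 10} are pairwise adjacent, and any tree decomposition puts a clique entirely inside one bag — forcing width ≥ 3. The upper and lower bounds meet at 3, so that is the treewidth.

Treewidth 3.
One such decomposition:
Bags: B1 = {0, 4, 9, 10}  B2 = {1, 4, 9, 10}  B3 = {1, 7, 9, 10}  B4 = {1, 7, 8, 10}  B5 = {2, 4, 9, 10}  B6 = {1, 3, 7, 8}  B7 = {1, 3, 6, 8}  B8 = {4, 5, 9, 10}
Tree: B1–B2, B2–B3, B3–B4, B2–B5, B4–B6, B6–B7, B1–B8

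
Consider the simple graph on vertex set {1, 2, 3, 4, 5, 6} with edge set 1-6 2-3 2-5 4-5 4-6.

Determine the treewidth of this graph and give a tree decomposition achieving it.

Treewidth 1.
One such decomposition:
Bags: B1 = {2, 3}  B2 = {2, 5}  B3 = {4, 5}  B4 = {4, 6}  B5 = {1, 6}
Tree: B1–B2, B2–B3, B3–B4, B4–B5

Every bag has size at most 2, so the width is 2 − 1 = 1 and tw(G) ≤ 1. Since G has at least one edge (e.g. 3–2), it is not an edgeless graph, so tw(G) ≥ 1. The upper and lower bounds meet at 1, so that is the treewidth.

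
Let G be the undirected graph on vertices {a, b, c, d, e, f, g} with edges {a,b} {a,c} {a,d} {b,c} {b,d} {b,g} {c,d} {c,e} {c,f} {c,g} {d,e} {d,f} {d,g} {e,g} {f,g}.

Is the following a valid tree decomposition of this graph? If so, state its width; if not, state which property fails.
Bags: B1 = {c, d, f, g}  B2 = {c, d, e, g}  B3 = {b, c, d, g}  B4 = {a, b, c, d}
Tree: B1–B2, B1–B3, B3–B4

Vertex coverage: the bags together contain {a, b, c, d, e, f, g}, the full vertex set. Edge coverage: each edge of G has both endpoints in at least one bag. Running intersection: for every vertex, the bags containing it form a connected subtree. All three properties hold, so this is a valid tree decomposition of width max|bag| − 1 = 3, and hence tw(G) ≤ 3.

Yes; width 3.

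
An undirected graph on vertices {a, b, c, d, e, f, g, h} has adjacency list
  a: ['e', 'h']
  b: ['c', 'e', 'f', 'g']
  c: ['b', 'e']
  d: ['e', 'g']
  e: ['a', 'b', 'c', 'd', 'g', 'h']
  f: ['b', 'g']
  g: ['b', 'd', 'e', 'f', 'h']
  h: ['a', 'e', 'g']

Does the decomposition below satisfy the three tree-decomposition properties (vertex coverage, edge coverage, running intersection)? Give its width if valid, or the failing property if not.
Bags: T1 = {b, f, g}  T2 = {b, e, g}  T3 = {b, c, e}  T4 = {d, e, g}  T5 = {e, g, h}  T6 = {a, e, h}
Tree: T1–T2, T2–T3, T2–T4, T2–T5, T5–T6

Vertex coverage: the bags together contain {a, b, c, d, e, f, g, h}, the full vertex set. Edge coverage: each edge of G has both endpoints in at least one bag. Running intersection: for every vertex, the bags containing it form a connected subtree. All three properties hold, so this is a valid tree decomposition of width max|bag| − 1 = 2, and hence tw(G) ≤ 2.

Yes; width 2.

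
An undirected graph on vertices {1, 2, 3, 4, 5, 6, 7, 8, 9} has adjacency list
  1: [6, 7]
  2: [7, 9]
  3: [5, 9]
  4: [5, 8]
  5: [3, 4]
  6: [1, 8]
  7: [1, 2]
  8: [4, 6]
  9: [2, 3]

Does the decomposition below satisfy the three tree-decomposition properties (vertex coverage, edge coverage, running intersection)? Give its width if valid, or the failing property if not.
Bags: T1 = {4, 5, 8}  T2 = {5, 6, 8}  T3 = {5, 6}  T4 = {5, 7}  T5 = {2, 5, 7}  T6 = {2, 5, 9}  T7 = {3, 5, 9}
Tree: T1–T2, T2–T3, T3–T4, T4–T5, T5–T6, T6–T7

A tree decomposition must satisfy three properties: every vertex lies in some bag; for every edge, both endpoints lie together in some bag; and for every vertex, the bags containing it form a connected subtree. Here vertex 1 appears in no bag, so the decomposition is invalid.

No — vertex 1 appears in no bag.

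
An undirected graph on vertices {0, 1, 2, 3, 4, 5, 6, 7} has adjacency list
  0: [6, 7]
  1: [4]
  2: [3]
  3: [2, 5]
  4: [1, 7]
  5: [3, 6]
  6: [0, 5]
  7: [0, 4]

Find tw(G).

A width-1 tree decomposition is:
Bags: B1 = {2, 3}  B2 = {3, 5}  B3 = {5, 6}  B4 = {0, 6}  B5 = {0, 7}  B6 = {4, 7}  B7 = {1, 4}
Tree: B1–B2, B2–B3, B3–B4, B4–B5, B5–B6, B6–B7
Each bag holds 2 vertices, so the decomposition has width 1, which upper-bounds the treewidth. G has an edge, so its treewidth is at least 1. The upper and lower bounds meet at 1, so that is the treewidth.

1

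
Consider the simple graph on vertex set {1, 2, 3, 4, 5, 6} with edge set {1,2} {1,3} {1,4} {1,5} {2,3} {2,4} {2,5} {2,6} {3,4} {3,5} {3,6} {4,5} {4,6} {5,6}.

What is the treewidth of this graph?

4

A width-4 tree decomposition is:
Bags: B1 = {2, 3, 4, 5, 6}  B2 = {1, 2, 3, 4, 5}
Tree: B1–B2
Each bag holds 5 vertices, so the decomposition has width 4, which upper-bounds the treewidth. Conversely, {1, 2, 3, 4, 5} is a clique of size 5, and the vertices of any clique must share a bag in every tree decomposition; so some bag has ≥ 5 vertices and tw(G) ≥ 4. Therefore the treewidth is 4.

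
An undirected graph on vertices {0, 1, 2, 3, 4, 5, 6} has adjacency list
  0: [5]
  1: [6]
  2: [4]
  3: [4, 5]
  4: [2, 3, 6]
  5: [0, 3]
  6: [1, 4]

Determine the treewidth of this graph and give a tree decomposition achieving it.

Every bag has size at most 2, so the width is 2 − 1 = 1 and tw(G) ≤ 1. G has an edge, so its treewidth is at least 1. Combining the bounds, tw(G) = 1.

Treewidth 1.
One such decomposition:
Bags: B1 = {3, 5}  B2 = {0, 5}  B3 = {3, 4}  B4 = {4, 6}  B5 = {1, 6}  B6 = {2, 4}
Tree: B1–B2, B1–B3, B3–B4, B4–B5, B4–B6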